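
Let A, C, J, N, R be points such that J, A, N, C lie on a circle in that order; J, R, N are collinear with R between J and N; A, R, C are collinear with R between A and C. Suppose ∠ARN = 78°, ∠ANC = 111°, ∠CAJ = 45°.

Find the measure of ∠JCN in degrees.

∠JCN = 99°

1. ∠CRJ = 78°  [vertical angles at R]
2. ∠AJC = 69°  [cyclic JANC, opposite ∠J+∠N]
3. ∠CNJ = 45°  [same arc JC]
4. ∠ACJ = 66°  [△JAC]
5. ∠CJN = 36°  [△JRC]
6. ∠JCN = 99°  [△JNC]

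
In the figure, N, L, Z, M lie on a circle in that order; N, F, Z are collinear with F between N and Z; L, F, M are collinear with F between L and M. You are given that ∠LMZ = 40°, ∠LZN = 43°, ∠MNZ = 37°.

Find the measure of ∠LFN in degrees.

1. ∠MLZ = 37°  [same arc ZM]
2. ∠LFZ = 100°  [△LFZ]
3. ∠LFN = 80°  [linear pair at F on NZ]

∠LFN = 80°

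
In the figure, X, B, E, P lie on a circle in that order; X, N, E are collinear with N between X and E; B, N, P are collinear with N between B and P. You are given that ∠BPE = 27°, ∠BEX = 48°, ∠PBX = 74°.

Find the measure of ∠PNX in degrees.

1. ∠BXE = 27°  [same arc BE]
2. ∠BPX = 48°  [same arc XB]
3. ∠EBX = 105°  [△XBE]
4. ∠PEX = 74°  [same arc XP]
5. ∠EPX = 75°  [cyclic XBEP, opposite ∠B+∠P]
6. ∠EXP = 31°  [△XEP]
7. ∠PNX = 101°  [△XNP]

∠PNX = 101°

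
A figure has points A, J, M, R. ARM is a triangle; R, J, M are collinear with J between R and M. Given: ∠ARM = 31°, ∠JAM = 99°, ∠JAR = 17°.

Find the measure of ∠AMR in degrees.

1. ∠ARJ = 31°  [J on ray RM]
2. ∠AJR = 132°  [△ARJ]
3. ∠AJM = 48°  [linear pair at J on RM]
4. ∠AMJ = 33°  [△AJM]
5. ∠AMR = 33°  [J on ray MR]

∠AMR = 33°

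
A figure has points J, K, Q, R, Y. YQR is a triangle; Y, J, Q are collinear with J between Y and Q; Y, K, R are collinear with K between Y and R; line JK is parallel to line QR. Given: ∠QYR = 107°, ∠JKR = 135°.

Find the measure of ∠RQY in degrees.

1. ∠JYK = 107°  [J on YQ, K on YR]
2. ∠JKY = 45°  [linear pair at K on YR]
3. ∠KJY = 28°  [△YJK]
4. ∠RQY = 28°  [JK∥QR, corresponding at J]

∠RQY = 28°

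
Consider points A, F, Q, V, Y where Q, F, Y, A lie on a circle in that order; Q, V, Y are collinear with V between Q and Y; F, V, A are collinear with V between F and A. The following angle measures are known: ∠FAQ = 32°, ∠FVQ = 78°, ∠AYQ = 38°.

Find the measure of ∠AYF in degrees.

∠AYF = 70°

1. ∠FYQ = 32°  [same arc QF]
2. ∠AVY = 78°  [vertical angles at V]
3. ∠FVY = 102°  [linear pair at V on QY]
4. ∠FAY = 64°  [△YVA]
5. ∠AFY = 46°  [△FVY]
6. ∠AYF = 70°  [△FYA]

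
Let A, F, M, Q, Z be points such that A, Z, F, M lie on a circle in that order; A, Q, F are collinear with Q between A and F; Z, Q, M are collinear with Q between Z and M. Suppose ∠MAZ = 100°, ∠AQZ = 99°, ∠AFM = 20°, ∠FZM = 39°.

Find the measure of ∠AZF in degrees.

∠AZF = 59°

1. ∠FQZ = 81°  [linear pair at Q on AF]
2. ∠AZM = 20°  [same arc AM]
3. ∠AFZ = 60°  [△ZQF]
4. ∠FAZ = 61°  [△AQZ]
5. ∠AZF = 59°  [△AZF]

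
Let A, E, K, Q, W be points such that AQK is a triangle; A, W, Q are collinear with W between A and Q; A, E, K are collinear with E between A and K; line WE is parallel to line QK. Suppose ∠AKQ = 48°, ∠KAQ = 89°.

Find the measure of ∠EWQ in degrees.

∠EWQ = 137°

1. ∠AQK = 43°  [△AQK]
2. ∠AWE = 43°  [WE∥QK, corresponding at W]
3. ∠EWQ = 137°  [linear pair at W on AQ]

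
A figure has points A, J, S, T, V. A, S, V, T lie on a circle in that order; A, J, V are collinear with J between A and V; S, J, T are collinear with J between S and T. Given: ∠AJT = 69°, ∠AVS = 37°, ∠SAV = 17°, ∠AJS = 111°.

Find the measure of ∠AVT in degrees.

1. ∠TJV = 111°  [linear pair at J on AV]
2. ∠STV = 17°  [same arc SV]
3. ∠AVT = 52°  [△VJT]

∠AVT = 52°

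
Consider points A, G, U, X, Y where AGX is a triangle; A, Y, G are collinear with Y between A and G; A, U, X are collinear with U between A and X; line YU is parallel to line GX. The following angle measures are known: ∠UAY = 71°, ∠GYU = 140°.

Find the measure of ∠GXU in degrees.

∠GXU = 69°

1. ∠AYU = 40°  [linear pair at Y on AG]
2. ∠AUY = 69°  [△AYU]
3. ∠XUY = 111°  [linear pair at U on AX]
4. ∠GXU = 69°  [YU∥GX, co-interior at X–U]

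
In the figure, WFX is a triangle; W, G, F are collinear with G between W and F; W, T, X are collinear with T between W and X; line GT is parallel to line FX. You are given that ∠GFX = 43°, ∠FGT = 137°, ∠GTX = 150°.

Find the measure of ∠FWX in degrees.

∠FWX = 107°

1. ∠TGW = 43°  [linear pair at G on WF]
2. ∠GTW = 30°  [linear pair at T on WX]
3. ∠GWT = 107°  [△WGT]
4. ∠FWX = 107°  [G on WF, T on WX]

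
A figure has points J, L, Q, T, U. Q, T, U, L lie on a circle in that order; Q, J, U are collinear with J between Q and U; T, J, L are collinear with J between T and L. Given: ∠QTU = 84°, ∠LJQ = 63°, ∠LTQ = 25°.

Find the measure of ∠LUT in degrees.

1. ∠QLU = 96°  [cyclic QTUL, opposite ∠T+∠L]
2. ∠LJU = 117°  [linear pair at J on QU]
3. ∠LUQ = 25°  [same arc QL]
4. ∠LQU = 59°  [△QUL]
5. ∠TLU = 38°  [△UJL]
6. ∠LTU = 59°  [same arc UL]
7. ∠LUT = 83°  [△TUL]

∠LUT = 83°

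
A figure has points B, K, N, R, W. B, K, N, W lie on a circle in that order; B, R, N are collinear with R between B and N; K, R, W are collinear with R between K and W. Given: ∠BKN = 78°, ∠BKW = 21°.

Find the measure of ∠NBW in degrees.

∠NBW = 57°

1. ∠BWN = 102°  [cyclic BKNW, opposite ∠K+∠W]
2. ∠BNW = 21°  [same arc BW]
3. ∠NBW = 57°  [△BNW]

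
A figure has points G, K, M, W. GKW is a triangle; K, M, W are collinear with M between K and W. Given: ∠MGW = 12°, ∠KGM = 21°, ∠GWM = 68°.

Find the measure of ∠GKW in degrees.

1. ∠GMW = 100°  [△GMW]
2. ∠GMK = 80°  [linear pair at M on KW]
3. ∠GKM = 79°  [△GKM]
4. ∠GKW = 79°  [M on ray KW]

∠GKW = 79°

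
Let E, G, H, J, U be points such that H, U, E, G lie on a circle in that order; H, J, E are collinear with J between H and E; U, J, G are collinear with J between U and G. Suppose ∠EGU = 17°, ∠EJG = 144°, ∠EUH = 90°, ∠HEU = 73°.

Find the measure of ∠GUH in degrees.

1. ∠EHU = 17°  [same arc UE]
2. ∠HJU = 144°  [vertical angles at J]
3. ∠GUH = 19°  [△HJU]

∠GUH = 19°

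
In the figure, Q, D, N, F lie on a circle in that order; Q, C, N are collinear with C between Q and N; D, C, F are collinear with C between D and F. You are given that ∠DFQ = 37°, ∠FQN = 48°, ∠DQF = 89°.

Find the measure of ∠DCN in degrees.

∠DCN = 95°

1. ∠DNQ = 37°  [same arc QD]
2. ∠FDN = 48°  [same arc NF]
3. ∠DCN = 95°  [△DCN]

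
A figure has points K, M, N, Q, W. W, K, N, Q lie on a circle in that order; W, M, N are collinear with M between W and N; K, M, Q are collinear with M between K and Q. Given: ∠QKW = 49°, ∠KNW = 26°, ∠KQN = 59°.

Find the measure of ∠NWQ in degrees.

∠NWQ = 46°

1. ∠QNW = 49°  [same arc WQ]
2. ∠KQW = 26°  [same arc WK]
3. ∠NMQ = 72°  [△NMQ]
4. ∠QMW = 108°  [linear pair at M on WN]
5. ∠NWQ = 46°  [△WMQ]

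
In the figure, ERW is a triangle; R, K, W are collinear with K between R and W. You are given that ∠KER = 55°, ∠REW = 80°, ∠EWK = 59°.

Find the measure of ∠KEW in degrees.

1. ∠EWR = 59°  [K on ray WR]
2. ∠ERW = 41°  [△ERW]
3. ∠ERK = 41°  [K on ray RW]
4. ∠EKR = 84°  [△ERK]
5. ∠EKW = 96°  [linear pair at K on RW]
6. ∠KEW = 25°  [△EKW]

∠KEW = 25°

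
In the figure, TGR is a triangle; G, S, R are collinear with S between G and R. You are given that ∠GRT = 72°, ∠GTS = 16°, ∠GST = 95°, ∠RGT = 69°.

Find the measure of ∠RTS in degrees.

∠RTS = 23°

1. ∠SRT = 72°  [S on ray RG]
2. ∠RST = 85°  [linear pair at S on GR]
3. ∠RTS = 23°  [△TSR]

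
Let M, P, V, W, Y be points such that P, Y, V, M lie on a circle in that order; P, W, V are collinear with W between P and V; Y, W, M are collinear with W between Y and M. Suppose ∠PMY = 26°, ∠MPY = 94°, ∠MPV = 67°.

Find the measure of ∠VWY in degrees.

1. ∠PVY = 26°  [same arc PY]
2. ∠MYV = 67°  [same arc VM]
3. ∠VWY = 87°  [△YWV]

∠VWY = 87°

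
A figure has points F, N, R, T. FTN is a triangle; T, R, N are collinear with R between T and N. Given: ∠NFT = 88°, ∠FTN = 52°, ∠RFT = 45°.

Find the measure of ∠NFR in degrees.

∠NFR = 43°

1. ∠FNT = 40°  [△FTN]
2. ∠FTR = 52°  [R on ray TN]
3. ∠FRT = 83°  [△FTR]
4. ∠FNR = 40°  [R on ray NT]
5. ∠FRN = 97°  [linear pair at R on TN]
6. ∠NFR = 43°  [△FRN]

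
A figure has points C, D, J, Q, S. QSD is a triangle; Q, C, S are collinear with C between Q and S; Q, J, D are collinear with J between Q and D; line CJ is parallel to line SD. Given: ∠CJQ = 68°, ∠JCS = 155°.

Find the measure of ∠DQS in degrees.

∠DQS = 87°

1. ∠JCQ = 25°  [linear pair at C on QS]
2. ∠CQJ = 87°  [△QCJ]
3. ∠DQS = 87°  [C on QS, J on QD]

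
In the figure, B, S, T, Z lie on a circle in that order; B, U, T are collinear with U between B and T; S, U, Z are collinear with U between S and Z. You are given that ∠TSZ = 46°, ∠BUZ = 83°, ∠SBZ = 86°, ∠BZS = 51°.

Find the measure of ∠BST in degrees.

1. ∠SUT = 83°  [vertical angles at U]
2. ∠BSZ = 43°  [△BSZ]
3. ∠BTS = 51°  [same arc BS]
4. ∠BUS = 97°  [linear pair at U on BT]
5. ∠SBT = 40°  [△BUS]
6. ∠BST = 89°  [△BST]

∠BST = 89°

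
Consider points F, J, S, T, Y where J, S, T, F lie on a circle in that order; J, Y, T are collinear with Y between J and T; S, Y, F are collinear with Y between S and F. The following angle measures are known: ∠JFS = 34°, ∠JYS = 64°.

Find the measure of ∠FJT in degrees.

∠FJT = 30°

1. ∠JTS = 34°  [same arc JS]
2. ∠SYT = 116°  [linear pair at Y on JT]
3. ∠FST = 30°  [△SYT]
4. ∠FJT = 30°  [same arc TF]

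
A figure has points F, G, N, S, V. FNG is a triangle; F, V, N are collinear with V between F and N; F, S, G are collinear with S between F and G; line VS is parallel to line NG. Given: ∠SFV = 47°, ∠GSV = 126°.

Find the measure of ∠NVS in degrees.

1. ∠FSV = 54°  [linear pair at S on FG]
2. ∠FVS = 79°  [△FVS]
3. ∠NVS = 101°  [linear pair at V on FN]

∠NVS = 101°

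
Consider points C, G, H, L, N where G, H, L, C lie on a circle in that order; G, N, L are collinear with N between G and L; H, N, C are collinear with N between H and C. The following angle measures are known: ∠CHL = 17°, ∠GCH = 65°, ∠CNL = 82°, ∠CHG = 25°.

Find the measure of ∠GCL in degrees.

∠GCL = 138°

1. ∠CGL = 17°  [same arc LC]
2. ∠CLG = 25°  [same arc GC]
3. ∠GCL = 138°  [△GLC]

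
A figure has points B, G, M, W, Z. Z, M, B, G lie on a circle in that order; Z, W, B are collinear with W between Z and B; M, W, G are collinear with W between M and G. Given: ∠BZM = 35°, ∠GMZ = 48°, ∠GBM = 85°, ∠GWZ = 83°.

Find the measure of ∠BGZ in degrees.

∠BGZ = 72°

1. ∠BGM = 35°  [same arc MB]
2. ∠GBZ = 48°  [same arc ZG]
3. ∠BMG = 60°  [△MBG]
4. ∠BZG = 60°  [same arc BG]
5. ∠BGZ = 72°  [△ZBG]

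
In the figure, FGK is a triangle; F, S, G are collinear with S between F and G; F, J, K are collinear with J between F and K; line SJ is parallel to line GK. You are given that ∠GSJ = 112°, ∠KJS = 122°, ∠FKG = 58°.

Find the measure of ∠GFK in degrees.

∠GFK = 54°

1. ∠FSJ = 68°  [linear pair at S on FG]
2. ∠FJS = 58°  [linear pair at J on FK]
3. ∠JFS = 54°  [△FSJ]
4. ∠GFK = 54°  [S on FG, J on FK]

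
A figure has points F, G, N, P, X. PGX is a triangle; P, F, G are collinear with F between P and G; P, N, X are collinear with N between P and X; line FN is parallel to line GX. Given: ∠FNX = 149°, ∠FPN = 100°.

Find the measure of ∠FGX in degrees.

∠FGX = 49°

1. ∠FNP = 31°  [linear pair at N on PX]
2. ∠NFP = 49°  [△PFN]
3. ∠GFN = 131°  [linear pair at F on PG]
4. ∠FGX = 49°  [FN∥GX, co-interior at G–F]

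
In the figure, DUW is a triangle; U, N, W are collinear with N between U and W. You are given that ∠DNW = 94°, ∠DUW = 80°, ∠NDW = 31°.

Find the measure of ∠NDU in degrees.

1. ∠DNU = 86°  [linear pair at N on UW]
2. ∠DUN = 80°  [N on ray UW]
3. ∠NDU = 14°  [△DUN]

∠NDU = 14°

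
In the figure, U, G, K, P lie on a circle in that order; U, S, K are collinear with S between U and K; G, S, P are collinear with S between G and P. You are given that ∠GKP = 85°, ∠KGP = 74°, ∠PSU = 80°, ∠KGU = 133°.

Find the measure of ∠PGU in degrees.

∠PGU = 59°

1. ∠GUP = 95°  [cyclic UGKP, opposite ∠U+∠K]
2. ∠KUP = 74°  [same arc KP]
3. ∠GPU = 26°  [△USP]
4. ∠PGU = 59°  [△UGP]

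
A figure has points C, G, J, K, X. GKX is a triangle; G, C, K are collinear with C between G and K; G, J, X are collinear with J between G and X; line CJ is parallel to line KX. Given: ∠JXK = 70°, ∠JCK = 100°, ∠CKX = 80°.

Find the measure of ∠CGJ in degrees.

1. ∠GXK = 70°  [J on ray XG]
2. ∠GCJ = 80°  [linear pair at C on GK]
3. ∠CJG = 70°  [CJ∥KX, corresponding at J]
4. ∠CGJ = 30°  [△GCJ]

∠CGJ = 30°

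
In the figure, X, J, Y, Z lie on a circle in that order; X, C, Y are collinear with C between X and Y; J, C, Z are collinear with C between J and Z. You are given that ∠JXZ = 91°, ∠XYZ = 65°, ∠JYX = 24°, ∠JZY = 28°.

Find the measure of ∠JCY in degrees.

∠JCY = 93°

1. ∠JYZ = 89°  [cyclic XJYZ, opposite ∠X+∠Y]
2. ∠YJZ = 63°  [△JYZ]
3. ∠JCY = 93°  [△JCY]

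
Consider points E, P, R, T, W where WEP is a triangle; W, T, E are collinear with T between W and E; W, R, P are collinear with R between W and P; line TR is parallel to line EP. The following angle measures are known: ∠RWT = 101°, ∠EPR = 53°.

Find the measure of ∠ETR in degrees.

∠ETR = 154°

1. ∠EWP = 101°  [T on WE, R on WP]
2. ∠EPW = 53°  [R on ray PW]
3. ∠PEW = 26°  [△WEP]
4. ∠RTW = 26°  [TR∥EP, corresponding at T]
5. ∠ETR = 154°  [linear pair at T on WE]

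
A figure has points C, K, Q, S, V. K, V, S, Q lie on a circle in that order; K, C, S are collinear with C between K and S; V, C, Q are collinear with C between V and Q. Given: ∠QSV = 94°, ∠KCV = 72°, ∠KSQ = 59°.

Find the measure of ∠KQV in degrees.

1. ∠QKV = 86°  [cyclic KVSQ, opposite ∠K+∠S]
2. ∠KVQ = 59°  [same arc KQ]
3. ∠KQV = 35°  [△KVQ]

∠KQV = 35°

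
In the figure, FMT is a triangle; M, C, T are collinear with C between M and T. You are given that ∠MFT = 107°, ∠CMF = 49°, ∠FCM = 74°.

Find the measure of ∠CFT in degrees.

∠CFT = 50°

1. ∠FMT = 49°  [C on ray MT]
2. ∠FCT = 106°  [linear pair at C on MT]
3. ∠FTM = 24°  [△FMT]
4. ∠CTF = 24°  [C on ray TM]
5. ∠CFT = 50°  [△FCT]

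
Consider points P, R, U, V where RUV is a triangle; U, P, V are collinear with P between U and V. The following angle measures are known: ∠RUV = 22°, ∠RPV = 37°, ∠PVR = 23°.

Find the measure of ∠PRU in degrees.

1. ∠PUR = 22°  [P on ray UV]
2. ∠RPU = 143°  [linear pair at P on UV]
3. ∠PRU = 15°  [△RUP]

∠PRU = 15°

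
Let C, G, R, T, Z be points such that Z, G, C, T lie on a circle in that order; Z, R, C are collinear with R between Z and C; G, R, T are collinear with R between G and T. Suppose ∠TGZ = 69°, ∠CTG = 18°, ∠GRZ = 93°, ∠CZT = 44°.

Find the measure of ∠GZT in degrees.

∠GZT = 62°

1. ∠CGT = 44°  [same arc CT]
2. ∠GCT = 118°  [△GCT]
3. ∠GZT = 62°  [cyclic ZGCT, opposite ∠Z+∠C]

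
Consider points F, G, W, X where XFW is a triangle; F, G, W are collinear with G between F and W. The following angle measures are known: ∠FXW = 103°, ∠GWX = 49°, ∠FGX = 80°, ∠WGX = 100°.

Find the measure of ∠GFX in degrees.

1. ∠FWX = 49°  [G on ray WF]
2. ∠WFX = 28°  [△XFW]
3. ∠GFX = 28°  [G on ray FW]

∠GFX = 28°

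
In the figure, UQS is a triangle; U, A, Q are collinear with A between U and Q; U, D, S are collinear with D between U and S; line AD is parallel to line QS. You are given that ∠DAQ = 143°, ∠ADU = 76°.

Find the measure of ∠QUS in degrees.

1. ∠DAU = 37°  [linear pair at A on UQ]
2. ∠AUD = 67°  [△UAD]
3. ∠QUS = 67°  [A on UQ, D on US]

∠QUS = 67°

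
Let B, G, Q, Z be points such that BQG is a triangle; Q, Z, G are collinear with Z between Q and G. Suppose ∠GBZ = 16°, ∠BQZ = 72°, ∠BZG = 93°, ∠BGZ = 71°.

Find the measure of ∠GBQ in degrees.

∠GBQ = 37°

1. ∠BQG = 72°  [Z on ray QG]
2. ∠BGQ = 71°  [Z on ray GQ]
3. ∠GBQ = 37°  [△BQG]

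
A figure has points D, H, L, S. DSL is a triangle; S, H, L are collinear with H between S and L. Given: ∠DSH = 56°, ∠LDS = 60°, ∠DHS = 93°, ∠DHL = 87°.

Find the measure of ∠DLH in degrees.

1. ∠DSL = 56°  [H on ray SL]
2. ∠DLS = 64°  [△DSL]
3. ∠DLH = 64°  [H on ray LS]

∠DLH = 64°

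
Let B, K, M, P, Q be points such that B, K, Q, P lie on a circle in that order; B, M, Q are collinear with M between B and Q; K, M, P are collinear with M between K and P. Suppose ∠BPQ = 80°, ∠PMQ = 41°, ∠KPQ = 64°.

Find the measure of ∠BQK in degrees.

∠BQK = 16°

1. ∠BKQ = 100°  [cyclic BKQP, opposite ∠K+∠P]
2. ∠KBQ = 64°  [same arc KQ]
3. ∠BQK = 16°  [△BKQ]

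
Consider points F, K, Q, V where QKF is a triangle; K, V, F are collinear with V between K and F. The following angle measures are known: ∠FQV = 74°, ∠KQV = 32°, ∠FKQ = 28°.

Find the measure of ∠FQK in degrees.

1. ∠QKV = 28°  [V on ray KF]
2. ∠KVQ = 120°  [△QKV]
3. ∠FVQ = 60°  [linear pair at V on KF]
4. ∠QFV = 46°  [△QVF]
5. ∠KFQ = 46°  [V on ray FK]
6. ∠FQK = 106°  [△QKF]

∠FQK = 106°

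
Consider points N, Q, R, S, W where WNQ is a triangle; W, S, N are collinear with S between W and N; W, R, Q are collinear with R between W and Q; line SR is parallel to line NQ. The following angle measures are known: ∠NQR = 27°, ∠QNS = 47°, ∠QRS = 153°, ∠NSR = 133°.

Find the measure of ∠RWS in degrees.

∠RWS = 106°

1. ∠SRW = 27°  [linear pair at R on WQ]
2. ∠RSW = 47°  [linear pair at S on WN]
3. ∠RWS = 106°  [△WSR]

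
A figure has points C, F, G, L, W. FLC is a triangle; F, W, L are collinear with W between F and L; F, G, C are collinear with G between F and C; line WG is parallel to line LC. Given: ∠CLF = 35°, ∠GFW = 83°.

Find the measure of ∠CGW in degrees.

∠CGW = 118°

1. ∠FWG = 35°  [WG∥LC, corresponding at W]
2. ∠FGW = 62°  [△FWG]
3. ∠CGW = 118°  [linear pair at G on FC]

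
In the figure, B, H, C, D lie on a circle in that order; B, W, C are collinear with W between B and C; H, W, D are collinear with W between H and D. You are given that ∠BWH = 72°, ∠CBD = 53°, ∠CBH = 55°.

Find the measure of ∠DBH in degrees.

∠DBH = 108°

1. ∠CHD = 53°  [same arc CD]
2. ∠CDH = 55°  [same arc HC]
3. ∠DCH = 72°  [△HCD]
4. ∠DBH = 108°  [cyclic BHCD, opposite ∠B+∠C]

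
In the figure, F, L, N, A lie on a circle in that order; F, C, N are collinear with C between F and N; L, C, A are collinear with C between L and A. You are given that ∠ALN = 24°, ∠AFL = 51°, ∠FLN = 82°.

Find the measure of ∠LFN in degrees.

1. ∠ANL = 129°  [cyclic FLNA, opposite ∠F+∠N]
2. ∠LAN = 27°  [△LNA]
3. ∠LFN = 27°  [same arc LN]

∠LFN = 27°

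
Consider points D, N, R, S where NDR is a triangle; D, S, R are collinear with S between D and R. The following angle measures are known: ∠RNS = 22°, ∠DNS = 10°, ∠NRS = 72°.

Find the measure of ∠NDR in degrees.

1. ∠NSR = 86°  [△NSR]
2. ∠DSN = 94°  [linear pair at S on DR]
3. ∠NDS = 76°  [△NDS]
4. ∠NDR = 76°  [S on ray DR]

∠NDR = 76°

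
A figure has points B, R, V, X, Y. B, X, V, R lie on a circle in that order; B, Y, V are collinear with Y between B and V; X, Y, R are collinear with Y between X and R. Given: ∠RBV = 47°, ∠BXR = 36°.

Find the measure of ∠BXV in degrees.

∠BXV = 83°

1. ∠BVR = 36°  [same arc BR]
2. ∠BRV = 97°  [△BVR]
3. ∠BXV = 83°  [cyclic BXVR, opposite ∠X+∠R]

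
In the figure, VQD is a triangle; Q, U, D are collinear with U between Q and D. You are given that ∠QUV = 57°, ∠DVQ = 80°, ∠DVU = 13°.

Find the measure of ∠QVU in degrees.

∠QVU = 67°

1. ∠DUV = 123°  [linear pair at U on QD]
2. ∠UDV = 44°  [△VUD]
3. ∠QDV = 44°  [U on ray DQ]
4. ∠DQV = 56°  [△VQD]
5. ∠UQV = 56°  [U on ray QD]
6. ∠QVU = 67°  [△VQU]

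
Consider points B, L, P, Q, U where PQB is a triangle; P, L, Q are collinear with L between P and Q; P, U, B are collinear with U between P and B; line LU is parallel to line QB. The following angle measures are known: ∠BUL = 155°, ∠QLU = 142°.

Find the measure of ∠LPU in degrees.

1. ∠LUP = 25°  [linear pair at U on PB]
2. ∠PLU = 38°  [linear pair at L on PQ]
3. ∠LPU = 117°  [△PLU]

∠LPU = 117°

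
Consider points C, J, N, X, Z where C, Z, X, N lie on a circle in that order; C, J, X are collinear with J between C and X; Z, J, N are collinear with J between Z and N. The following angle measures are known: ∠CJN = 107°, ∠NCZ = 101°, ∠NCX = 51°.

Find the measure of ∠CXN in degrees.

∠CXN = 57°

1. ∠CNZ = 22°  [△CJN]
2. ∠CZN = 57°  [△CZN]
3. ∠CXN = 57°  [same arc CN]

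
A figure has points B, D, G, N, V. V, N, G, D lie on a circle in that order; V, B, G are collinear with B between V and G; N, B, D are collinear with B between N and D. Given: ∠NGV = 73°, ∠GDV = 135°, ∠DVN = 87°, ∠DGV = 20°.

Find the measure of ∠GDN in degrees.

1. ∠DVG = 25°  [△VGD]
2. ∠DGN = 93°  [cyclic VNGD, opposite ∠V+∠G]
3. ∠DNG = 25°  [same arc GD]
4. ∠GDN = 62°  [△NGD]

∠GDN = 62°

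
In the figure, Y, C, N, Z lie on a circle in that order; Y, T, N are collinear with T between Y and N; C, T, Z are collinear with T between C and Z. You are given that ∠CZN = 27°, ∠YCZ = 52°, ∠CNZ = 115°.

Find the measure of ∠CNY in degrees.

1. ∠CYN = 27°  [same arc CN]
2. ∠NCZ = 38°  [△CNZ]
3. ∠CTY = 101°  [△YTC]
4. ∠CTN = 79°  [linear pair at T on YN]
5. ∠CNY = 63°  [△CTN]

∠CNY = 63°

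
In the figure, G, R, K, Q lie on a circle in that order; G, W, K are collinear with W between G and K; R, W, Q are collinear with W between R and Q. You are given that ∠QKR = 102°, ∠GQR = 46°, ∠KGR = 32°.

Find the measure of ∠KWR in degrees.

∠KWR = 88°

1. ∠QGR = 78°  [cyclic GRKQ, opposite ∠G+∠K]
2. ∠GRQ = 56°  [△GRQ]
3. ∠GWR = 92°  [△GWR]
4. ∠KWR = 88°  [linear pair at W on GK]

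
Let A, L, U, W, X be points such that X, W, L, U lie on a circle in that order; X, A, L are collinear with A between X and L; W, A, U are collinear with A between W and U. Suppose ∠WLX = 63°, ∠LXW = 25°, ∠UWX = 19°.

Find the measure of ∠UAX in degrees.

∠UAX = 44°

1. ∠LUW = 25°  [same arc WL]
2. ∠ULX = 19°  [same arc XU]
3. ∠LAU = 136°  [△LAU]
4. ∠UAX = 44°  [linear pair at A on XL]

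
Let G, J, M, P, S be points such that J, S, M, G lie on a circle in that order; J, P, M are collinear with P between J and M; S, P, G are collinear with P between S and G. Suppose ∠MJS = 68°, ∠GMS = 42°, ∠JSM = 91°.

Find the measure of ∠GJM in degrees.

∠GJM = 70°

1. ∠MGS = 68°  [same arc SM]
2. ∠GSM = 70°  [△SMG]
3. ∠GJM = 70°  [same arc MG]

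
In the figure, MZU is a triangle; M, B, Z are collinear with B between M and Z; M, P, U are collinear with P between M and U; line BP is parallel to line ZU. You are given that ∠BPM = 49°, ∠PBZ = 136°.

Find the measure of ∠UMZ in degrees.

∠UMZ = 87°

1. ∠MBP = 44°  [linear pair at B on MZ]
2. ∠BMP = 87°  [△MBP]
3. ∠UMZ = 87°  [B on MZ, P on MU]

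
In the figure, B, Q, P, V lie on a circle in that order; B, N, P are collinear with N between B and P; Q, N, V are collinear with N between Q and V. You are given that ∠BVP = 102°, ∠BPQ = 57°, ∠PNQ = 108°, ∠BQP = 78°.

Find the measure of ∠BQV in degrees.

1. ∠PBQ = 45°  [△BQP]
2. ∠BNQ = 72°  [linear pair at N on BP]
3. ∠BQV = 63°  [△BNQ]

∠BQV = 63°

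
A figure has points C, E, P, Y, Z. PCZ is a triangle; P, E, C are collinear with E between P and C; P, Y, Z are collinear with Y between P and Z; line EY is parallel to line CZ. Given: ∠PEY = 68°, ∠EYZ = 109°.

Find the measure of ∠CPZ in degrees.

∠CPZ = 41°

1. ∠EYP = 71°  [linear pair at Y on PZ]
2. ∠EPY = 41°  [△PEY]
3. ∠CPZ = 41°  [E on PC, Y on PZ]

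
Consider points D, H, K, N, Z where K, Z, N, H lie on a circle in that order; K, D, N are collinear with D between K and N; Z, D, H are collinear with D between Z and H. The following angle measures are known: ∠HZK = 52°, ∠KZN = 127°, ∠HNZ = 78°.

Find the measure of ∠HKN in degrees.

1. ∠HNK = 52°  [same arc KH]
2. ∠KHN = 53°  [cyclic KZNH, opposite ∠Z+∠H]
3. ∠HKN = 75°  [△KNH]

∠HKN = 75°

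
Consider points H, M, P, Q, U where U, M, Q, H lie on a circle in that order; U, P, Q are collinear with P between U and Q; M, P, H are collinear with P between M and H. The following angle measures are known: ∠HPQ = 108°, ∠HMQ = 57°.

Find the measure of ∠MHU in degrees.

1. ∠HPU = 72°  [linear pair at P on UQ]
2. ∠HUQ = 57°  [same arc QH]
3. ∠MHU = 51°  [△UPH]

∠MHU = 51°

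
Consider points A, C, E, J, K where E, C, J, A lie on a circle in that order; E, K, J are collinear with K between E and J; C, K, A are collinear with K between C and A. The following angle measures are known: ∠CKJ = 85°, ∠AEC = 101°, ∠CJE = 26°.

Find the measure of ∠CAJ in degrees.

∠CAJ = 32°

1. ∠ACJ = 69°  [△CKJ]
2. ∠AJC = 79°  [cyclic ECJA, opposite ∠E+∠J]
3. ∠CAJ = 32°  [△CJA]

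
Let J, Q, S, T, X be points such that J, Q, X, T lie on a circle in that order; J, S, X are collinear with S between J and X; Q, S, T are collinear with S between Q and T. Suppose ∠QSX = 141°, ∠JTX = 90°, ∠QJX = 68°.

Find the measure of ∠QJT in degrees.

1. ∠JSQ = 39°  [linear pair at S on JX]
2. ∠JQX = 90°  [cyclic JQXT, opposite ∠Q+∠T]
3. ∠JXQ = 22°  [△JQX]
4. ∠JQT = 73°  [△JSQ]
5. ∠JTQ = 22°  [same arc JQ]
6. ∠QJT = 85°  [△JQT]

∠QJT = 85°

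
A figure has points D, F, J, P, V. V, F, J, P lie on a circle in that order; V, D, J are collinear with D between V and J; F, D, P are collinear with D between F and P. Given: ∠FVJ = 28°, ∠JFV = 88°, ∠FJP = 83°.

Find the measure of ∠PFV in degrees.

1. ∠FJV = 64°  [△VFJ]
2. ∠FVP = 97°  [cyclic VFJP, opposite ∠V+∠J]
3. ∠FPV = 64°  [same arc VF]
4. ∠PFV = 19°  [△VFP]

∠PFV = 19°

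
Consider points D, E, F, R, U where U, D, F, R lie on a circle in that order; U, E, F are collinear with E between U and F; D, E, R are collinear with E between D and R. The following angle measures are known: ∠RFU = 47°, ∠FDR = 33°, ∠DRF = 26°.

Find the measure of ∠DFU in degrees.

1. ∠FER = 107°  [△FER]
2. ∠FUR = 33°  [same arc FR]
3. ∠REU = 73°  [linear pair at E on UF]
4. ∠DRU = 74°  [△UER]
5. ∠DFU = 74°  [same arc UD]

∠DFU = 74°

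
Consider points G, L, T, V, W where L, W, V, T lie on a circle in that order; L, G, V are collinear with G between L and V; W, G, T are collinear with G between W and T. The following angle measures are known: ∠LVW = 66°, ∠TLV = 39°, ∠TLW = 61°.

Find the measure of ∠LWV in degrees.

1. ∠TWV = 39°  [same arc VT]
2. ∠TVW = 119°  [cyclic LWVT, opposite ∠L+∠V]
3. ∠VTW = 22°  [△WVT]
4. ∠VLW = 22°  [same arc WV]
5. ∠LWV = 92°  [△LWV]

∠LWV = 92°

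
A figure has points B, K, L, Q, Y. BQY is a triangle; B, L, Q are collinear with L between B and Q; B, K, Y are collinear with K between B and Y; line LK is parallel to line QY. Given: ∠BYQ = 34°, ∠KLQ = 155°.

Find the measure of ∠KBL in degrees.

1. ∠BKL = 34°  [LK∥QY, corresponding at K]
2. ∠BLK = 25°  [linear pair at L on BQ]
3. ∠KBL = 121°  [△BLK]

∠KBL = 121°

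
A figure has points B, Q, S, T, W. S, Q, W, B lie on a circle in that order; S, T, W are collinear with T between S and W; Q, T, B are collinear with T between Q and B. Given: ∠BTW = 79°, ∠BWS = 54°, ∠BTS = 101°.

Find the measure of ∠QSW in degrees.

1. ∠QTS = 79°  [vertical angles at T]
2. ∠BQS = 54°  [same arc SB]
3. ∠QSW = 47°  [△STQ]

∠QSW = 47°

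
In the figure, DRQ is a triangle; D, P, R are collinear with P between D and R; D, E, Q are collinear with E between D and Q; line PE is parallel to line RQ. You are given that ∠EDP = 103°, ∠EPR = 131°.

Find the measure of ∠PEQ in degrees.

1. ∠DPE = 49°  [linear pair at P on DR]
2. ∠DEP = 28°  [△DPE]
3. ∠PEQ = 152°  [linear pair at E on DQ]

∠PEQ = 152°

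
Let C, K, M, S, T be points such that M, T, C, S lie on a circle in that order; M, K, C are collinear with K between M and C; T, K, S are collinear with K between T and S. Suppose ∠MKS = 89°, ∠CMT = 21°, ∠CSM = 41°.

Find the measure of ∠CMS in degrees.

∠CMS = 71°

1. ∠CKS = 91°  [linear pair at K on MC]
2. ∠CST = 21°  [same arc TC]
3. ∠MCS = 68°  [△CKS]
4. ∠CMS = 71°  [△MCS]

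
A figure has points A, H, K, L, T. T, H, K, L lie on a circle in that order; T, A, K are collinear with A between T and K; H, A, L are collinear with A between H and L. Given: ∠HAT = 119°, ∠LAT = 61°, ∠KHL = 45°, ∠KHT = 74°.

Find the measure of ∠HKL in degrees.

∠HKL = 103°

1. ∠HAK = 61°  [linear pair at A on TK]
2. ∠HKT = 74°  [△HAK]
3. ∠HTK = 32°  [△THK]
4. ∠HLK = 32°  [same arc HK]
5. ∠HKL = 103°  [△HKL]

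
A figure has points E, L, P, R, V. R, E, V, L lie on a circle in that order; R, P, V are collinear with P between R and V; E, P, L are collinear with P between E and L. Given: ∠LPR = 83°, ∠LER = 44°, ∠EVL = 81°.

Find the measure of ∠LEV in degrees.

∠LEV = 60°

1. ∠LPV = 97°  [linear pair at P on RV]
2. ∠LVR = 44°  [same arc RL]
3. ∠ELV = 39°  [△VPL]
4. ∠LEV = 60°  [△EVL]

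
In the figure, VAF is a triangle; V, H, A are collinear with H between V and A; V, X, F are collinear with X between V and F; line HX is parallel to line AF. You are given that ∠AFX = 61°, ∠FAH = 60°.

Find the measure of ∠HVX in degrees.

1. ∠AFV = 61°  [X on ray FV]
2. ∠FAV = 60°  [H on ray AV]
3. ∠AVF = 59°  [△VAF]
4. ∠HVX = 59°  [H on VA, X on VF]

∠HVX = 59°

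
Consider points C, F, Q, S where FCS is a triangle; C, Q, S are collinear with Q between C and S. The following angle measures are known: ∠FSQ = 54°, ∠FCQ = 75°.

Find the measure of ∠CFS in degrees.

∠CFS = 51°

1. ∠CSF = 54°  [Q on ray SC]
2. ∠FCS = 75°  [Q on ray CS]
3. ∠CFS = 51°  [△FCS]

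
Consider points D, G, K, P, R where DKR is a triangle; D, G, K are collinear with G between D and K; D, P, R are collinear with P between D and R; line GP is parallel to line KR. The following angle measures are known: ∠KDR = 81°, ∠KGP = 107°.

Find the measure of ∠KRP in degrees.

∠KRP = 26°

1. ∠GDP = 81°  [G on DK, P on DR]
2. ∠DGP = 73°  [linear pair at G on DK]
3. ∠DPG = 26°  [△DGP]
4. ∠GPR = 154°  [linear pair at P on DR]
5. ∠KRP = 26°  [GP∥KR, co-interior at R–P]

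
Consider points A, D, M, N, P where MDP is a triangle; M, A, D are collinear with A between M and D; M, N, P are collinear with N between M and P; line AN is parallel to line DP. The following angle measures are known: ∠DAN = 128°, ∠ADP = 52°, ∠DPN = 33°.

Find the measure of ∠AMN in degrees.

∠AMN = 95°

1. ∠MDP = 52°  [A on ray DM]
2. ∠DPM = 33°  [N on ray PM]
3. ∠DMP = 95°  [△MDP]
4. ∠AMN = 95°  [A on MD, N on MP]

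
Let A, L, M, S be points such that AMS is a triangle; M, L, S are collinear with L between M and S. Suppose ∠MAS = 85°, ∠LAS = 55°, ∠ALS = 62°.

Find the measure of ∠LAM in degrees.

1. ∠ASL = 63°  [△ALS]
2. ∠ALM = 118°  [linear pair at L on MS]
3. ∠ASM = 63°  [L on ray SM]
4. ∠AMS = 32°  [△AMS]
5. ∠AML = 32°  [L on ray MS]
6. ∠LAM = 30°  [△AML]

∠LAM = 30°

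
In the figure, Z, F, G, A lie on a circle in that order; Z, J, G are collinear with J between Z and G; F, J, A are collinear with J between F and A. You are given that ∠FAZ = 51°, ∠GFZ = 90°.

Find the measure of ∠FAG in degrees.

∠FAG = 39°

1. ∠FGZ = 51°  [same arc ZF]
2. ∠FZG = 39°  [△ZFG]
3. ∠FAG = 39°  [same arc FG]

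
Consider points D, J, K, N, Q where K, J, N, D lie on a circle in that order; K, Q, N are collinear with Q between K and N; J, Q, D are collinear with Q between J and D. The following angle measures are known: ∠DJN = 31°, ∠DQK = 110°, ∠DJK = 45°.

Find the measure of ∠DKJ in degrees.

1. ∠DKN = 31°  [same arc ND]
2. ∠JDK = 39°  [△KQD]
3. ∠DKJ = 96°  [△KJD]

∠DKJ = 96°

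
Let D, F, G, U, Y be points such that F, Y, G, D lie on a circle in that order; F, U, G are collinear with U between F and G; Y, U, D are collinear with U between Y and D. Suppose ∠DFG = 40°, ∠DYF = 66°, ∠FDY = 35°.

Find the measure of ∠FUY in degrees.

∠FUY = 75°

1. ∠DYG = 40°  [same arc GD]
2. ∠FGY = 35°  [same arc FY]
3. ∠GUY = 105°  [△YUG]
4. ∠FUY = 75°  [linear pair at U on FG]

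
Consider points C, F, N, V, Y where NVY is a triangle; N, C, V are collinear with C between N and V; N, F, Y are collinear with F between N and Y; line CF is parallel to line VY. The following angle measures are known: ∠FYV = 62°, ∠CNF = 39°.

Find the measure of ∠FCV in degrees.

∠FCV = 101°

1. ∠NYV = 62°  [F on ray YN]
2. ∠VNY = 39°  [C on NV, F on NY]
3. ∠NVY = 79°  [△NVY]
4. ∠FCN = 79°  [CF∥VY, corresponding at C]
5. ∠FCV = 101°  [linear pair at C on NV]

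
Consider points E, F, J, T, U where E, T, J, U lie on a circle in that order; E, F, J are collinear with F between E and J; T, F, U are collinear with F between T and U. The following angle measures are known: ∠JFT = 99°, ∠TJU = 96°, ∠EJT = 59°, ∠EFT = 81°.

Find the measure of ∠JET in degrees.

1. ∠JTU = 22°  [△TFJ]
2. ∠JUT = 62°  [△TJU]
3. ∠JET = 62°  [same arc TJ]

∠JET = 62°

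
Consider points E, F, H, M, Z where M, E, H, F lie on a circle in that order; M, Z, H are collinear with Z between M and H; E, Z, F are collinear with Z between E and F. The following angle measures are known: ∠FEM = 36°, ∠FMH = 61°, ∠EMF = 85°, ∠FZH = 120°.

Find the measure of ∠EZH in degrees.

1. ∠EFM = 59°  [△MEF]
2. ∠FEH = 61°  [same arc HF]
3. ∠EHM = 59°  [same arc ME]
4. ∠EZH = 60°  [△EZH]

∠EZH = 60°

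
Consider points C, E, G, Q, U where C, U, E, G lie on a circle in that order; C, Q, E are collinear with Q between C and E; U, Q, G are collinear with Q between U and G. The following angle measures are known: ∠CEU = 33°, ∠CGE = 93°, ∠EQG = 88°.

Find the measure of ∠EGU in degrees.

1. ∠CUE = 87°  [cyclic CUEG, opposite ∠U+∠G]
2. ∠ECU = 60°  [△CUE]
3. ∠EGU = 60°  [same arc UE]

∠EGU = 60°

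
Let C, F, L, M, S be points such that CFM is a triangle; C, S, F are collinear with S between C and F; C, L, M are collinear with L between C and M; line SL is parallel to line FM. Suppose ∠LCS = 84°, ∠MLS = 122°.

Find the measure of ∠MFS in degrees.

∠MFS = 38°

1. ∠CLS = 58°  [linear pair at L on CM]
2. ∠CSL = 38°  [△CSL]
3. ∠FSL = 142°  [linear pair at S on CF]
4. ∠MFS = 38°  [SL∥FM, co-interior at F–S]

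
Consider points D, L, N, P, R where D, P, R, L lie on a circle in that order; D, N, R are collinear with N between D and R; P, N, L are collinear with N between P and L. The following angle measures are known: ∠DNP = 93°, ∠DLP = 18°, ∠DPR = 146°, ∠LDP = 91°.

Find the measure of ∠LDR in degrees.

1. ∠DPL = 71°  [△DPL]
2. ∠DLR = 34°  [cyclic DPRL, opposite ∠P+∠L]
3. ∠DRL = 71°  [same arc DL]
4. ∠LDR = 75°  [△DRL]

∠LDR = 75°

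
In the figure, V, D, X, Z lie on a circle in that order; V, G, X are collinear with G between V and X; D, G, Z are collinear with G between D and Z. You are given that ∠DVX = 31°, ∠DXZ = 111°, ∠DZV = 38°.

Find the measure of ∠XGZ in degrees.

∠XGZ = 76°

1. ∠DZX = 31°  [same arc DX]
2. ∠DVZ = 69°  [cyclic VDXZ, opposite ∠V+∠X]
3. ∠VDZ = 73°  [△VDZ]
4. ∠VXZ = 73°  [same arc VZ]
5. ∠XGZ = 76°  [△XGZ]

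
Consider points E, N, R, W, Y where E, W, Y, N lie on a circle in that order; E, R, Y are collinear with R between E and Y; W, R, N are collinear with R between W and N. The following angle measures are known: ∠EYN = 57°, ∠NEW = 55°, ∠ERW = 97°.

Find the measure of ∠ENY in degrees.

1. ∠EWN = 57°  [same arc EN]
2. ∠ENW = 68°  [△EWN]
3. ∠WEY = 26°  [△ERW]
4. ∠EYW = 68°  [same arc EW]
5. ∠EWY = 86°  [△EWY]
6. ∠ENY = 94°  [cyclic EWYN, opposite ∠W+∠N]

∠ENY = 94°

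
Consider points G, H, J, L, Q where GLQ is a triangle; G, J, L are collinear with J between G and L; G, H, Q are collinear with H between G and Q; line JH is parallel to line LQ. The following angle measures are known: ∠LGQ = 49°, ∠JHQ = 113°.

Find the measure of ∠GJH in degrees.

∠GJH = 64°

1. ∠HGJ = 49°  [J on GL, H on GQ]
2. ∠GHJ = 67°  [linear pair at H on GQ]
3. ∠GJH = 64°  [△GJH]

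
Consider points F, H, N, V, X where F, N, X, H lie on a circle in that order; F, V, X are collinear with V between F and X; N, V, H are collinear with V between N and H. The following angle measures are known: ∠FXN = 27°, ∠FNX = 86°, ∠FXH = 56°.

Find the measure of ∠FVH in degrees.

∠FVH = 123°

1. ∠FHN = 27°  [same arc FN]
2. ∠FHX = 94°  [cyclic FNXH, opposite ∠N+∠H]
3. ∠HFX = 30°  [△FXH]
4. ∠FVH = 123°  [△FVH]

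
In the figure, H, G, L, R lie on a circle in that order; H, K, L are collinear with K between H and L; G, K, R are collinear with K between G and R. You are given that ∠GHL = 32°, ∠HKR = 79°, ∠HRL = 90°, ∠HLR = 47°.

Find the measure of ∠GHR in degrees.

1. ∠LHR = 43°  [△HLR]
2. ∠HGR = 47°  [same arc HR]
3. ∠GRH = 58°  [△HKR]
4. ∠GHR = 75°  [△HGR]

∠GHR = 75°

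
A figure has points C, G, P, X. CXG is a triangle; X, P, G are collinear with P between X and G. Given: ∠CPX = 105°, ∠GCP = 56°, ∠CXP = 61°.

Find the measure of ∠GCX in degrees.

∠GCX = 70°

1. ∠CPG = 75°  [linear pair at P on XG]
2. ∠CGP = 49°  [△CPG]
3. ∠CXG = 61°  [P on ray XG]
4. ∠CGX = 49°  [P on ray GX]
5. ∠GCX = 70°  [△CXG]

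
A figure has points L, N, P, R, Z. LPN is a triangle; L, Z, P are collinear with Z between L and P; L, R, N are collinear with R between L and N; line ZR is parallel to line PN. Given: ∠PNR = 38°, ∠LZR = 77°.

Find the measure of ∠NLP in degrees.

∠NLP = 65°

1. ∠LNP = 38°  [R on ray NL]
2. ∠LPN = 77°  [ZR∥PN, corresponding at Z]
3. ∠NLP = 65°  [△LPN]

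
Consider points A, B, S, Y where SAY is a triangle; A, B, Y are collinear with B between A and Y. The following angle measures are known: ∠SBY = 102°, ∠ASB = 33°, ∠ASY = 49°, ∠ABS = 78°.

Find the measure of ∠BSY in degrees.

∠BSY = 16°

1. ∠BAS = 69°  [△SAB]
2. ∠SAY = 69°  [B on ray AY]
3. ∠AYS = 62°  [△SAY]
4. ∠BYS = 62°  [B on ray YA]
5. ∠BSY = 16°  [△SBY]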